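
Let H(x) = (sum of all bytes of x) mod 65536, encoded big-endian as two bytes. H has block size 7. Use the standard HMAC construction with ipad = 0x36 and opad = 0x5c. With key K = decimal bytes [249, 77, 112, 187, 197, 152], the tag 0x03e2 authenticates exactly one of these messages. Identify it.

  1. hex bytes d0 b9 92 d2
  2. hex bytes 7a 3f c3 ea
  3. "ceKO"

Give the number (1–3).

2

Key decimal bytes [249, 77, 112, 187, 197, 152] = f9 4d 70 bb c5 98 is 6 bytes ≤ B = 7; zero-pad to 7 bytes: K' = f9 4d 70 bb c5 98 00.
K' ⊕ ipad = cf 7b 46 8d f3 ae 36; K' ⊕ opad = a5 11 2c e7 99 c4 5c.
m1: inner = H(cf 7b 46 8d f3 ae 36 d0 b9 92 d2) = 06 e1; tag = H(a5 11 2c e7 99 c4 5c 06 e1) = 0469
m2: inner = H(cf 7b 46 8d f3 ae 36 7a 3f c3 ea) = 06 5a; tag = H(a5 11 2c e7 99 c4 5c 06 5a) = 03e2 ← matches
m3: inner = H(cf 7b 46 8d f3 ae 36 63 65 4b 4f) = 05 56; tag = H(a5 11 2c e7 99 c4 5c 05 56) = 03dd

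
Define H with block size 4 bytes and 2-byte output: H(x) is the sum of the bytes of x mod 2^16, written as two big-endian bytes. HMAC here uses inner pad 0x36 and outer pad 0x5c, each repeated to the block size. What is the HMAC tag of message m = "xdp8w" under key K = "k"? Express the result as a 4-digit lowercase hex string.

Key "k" = 6b is 1 byte ≤ B = 4; zero-pad to 4 bytes: K' = 6b 00 00 00.
K' ⊕ ipad = 5d 36 36 36.  K' ⊕ opad = 37 5c 5c 5c.
Inner input = (K'⊕ipad) ∥ m = 5d 36 36 36 ∥ 78 64 70 38 77.
Inner hash: sum = 93+54+54+54+120+100+112+56+119 = 762 → 02 fa.
Outer input = (K'⊕opad) ∥ inner = 37 5c 5c 5c ∥ 02 fa.
Outer hash (tag): sum = 55+92+92+92+2+250 = 583 → 02 47.

0247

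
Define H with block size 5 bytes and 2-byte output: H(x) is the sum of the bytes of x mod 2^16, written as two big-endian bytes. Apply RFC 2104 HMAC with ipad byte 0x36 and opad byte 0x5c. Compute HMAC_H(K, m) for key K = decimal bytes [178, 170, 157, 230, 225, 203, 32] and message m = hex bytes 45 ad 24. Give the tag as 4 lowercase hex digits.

Key decimal bytes [178, 170, 157, 230, 225, 203, 32] = b2 aa 9d e6 e1 cb 20 is 7 bytes > B = 5, so hash it first: H(key) = 04 ab, then zero-pad to 5 bytes: K' = 04 ab 00 00 00.
K' ⊕ ipad = 32 9d 36 36 36.  K' ⊕ opad = 58 f7 5c 5c 5c.
Inner input = (K'⊕ipad) ∥ m = 32 9d 36 36 36 ∥ 45 ad 24.
Inner hash: sum = 50+157+54+54+54+69+173+36 = 647 → 02 87.
Outer input = (K'⊕opad) ∥ inner = 58 f7 5c 5c 5c ∥ 02 87.
Outer hash (tag): sum = 88+247+92+92+92+2+135 = 748 → 02 ec.

02ec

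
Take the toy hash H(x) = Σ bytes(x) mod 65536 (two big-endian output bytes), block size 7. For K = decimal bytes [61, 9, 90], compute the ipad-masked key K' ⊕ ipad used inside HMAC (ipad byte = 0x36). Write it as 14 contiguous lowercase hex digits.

Key decimal bytes [61, 9, 90] = 3d 09 5a is 3 bytes ≤ B = 7; zero-pad to 7 bytes: K' = 3d 09 5a 00 00 00 00.
XOR each byte with 0x36: 3d⊕36=0b, 09⊕36=3f, 5a⊕36=6c, 00⊕36=36, 00⊕36=36, 00⊕36=36, 00⊕36=36.

0b3f6c36363636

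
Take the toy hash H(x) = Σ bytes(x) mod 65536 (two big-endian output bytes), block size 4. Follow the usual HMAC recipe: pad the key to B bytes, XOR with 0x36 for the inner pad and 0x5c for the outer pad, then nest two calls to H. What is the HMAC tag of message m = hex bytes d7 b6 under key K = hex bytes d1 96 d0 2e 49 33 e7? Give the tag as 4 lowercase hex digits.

01da

Key hex bytes d1 96 d0 2e 49 33 e7 is 7 bytes > B = 4, so hash it first: H(key) = 03 c8, then zero-pad to 4 bytes: K' = 03 c8 00 00.
K' ⊕ ipad = 35 fe 36 36.  K' ⊕ opad = 5f 94 5c 5c.
Inner input = (K'⊕ipad) ∥ m = 35 fe 36 36 ∥ d7 b6.
Inner hash: sum = 53+254+54+54+215+182 = 812 → 03 2c.
Outer input = (K'⊕opad) ∥ inner = 5f 94 5c 5c ∥ 03 2c.
Outer hash (tag): sum = 95+148+92+92+3+44 = 474 → 01 da.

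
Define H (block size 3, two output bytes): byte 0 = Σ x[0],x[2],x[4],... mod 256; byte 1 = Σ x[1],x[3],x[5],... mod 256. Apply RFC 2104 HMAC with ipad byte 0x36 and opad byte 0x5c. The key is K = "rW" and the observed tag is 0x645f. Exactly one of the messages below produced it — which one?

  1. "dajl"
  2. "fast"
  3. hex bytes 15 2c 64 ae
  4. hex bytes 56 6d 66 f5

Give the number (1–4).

3

Key "rW" = 72 57 is 2 bytes ≤ B = 3; zero-pad to 3 bytes: K' = 72 57 00.
K' ⊕ ipad = 44 61 36; K' ⊕ opad = 2e 0b 5c.
m1: inner = H(44 61 36 64 61 6a 6c) = 47 2f; tag = H(2e 0b 5c 47 2f) = b952
m2: inner = H(44 61 36 66 61 73 74) = 4f 3a; tag = H(2e 0b 5c 4f 3a) = c45a
m3: inner = H(44 61 36 15 2c 64 ae) = 54 da; tag = H(2e 0b 5c 54 da) = 645f ← matches
m4: inner = H(44 61 36 56 6d 66 f5) = dc 1d; tag = H(2e 0b 5c dc 1d) = a7e7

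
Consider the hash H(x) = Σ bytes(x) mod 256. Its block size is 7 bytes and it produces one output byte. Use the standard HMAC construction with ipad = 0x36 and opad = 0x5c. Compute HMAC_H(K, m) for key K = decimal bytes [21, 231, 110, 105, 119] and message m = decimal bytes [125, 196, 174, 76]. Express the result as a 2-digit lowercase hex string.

e1

Key decimal bytes [21, 231, 110, 105, 119] = 15 e7 6e 69 77 is 5 bytes ≤ B = 7; zero-pad to 7 bytes: K' = 15 e7 6e 69 77 00 00.
K' ⊕ ipad = 23 d1 58 5f 41 36 36.  K' ⊕ opad = 49 bb 32 35 2b 5c 5c.
Inner input = (K'⊕ipad) ∥ m = 23 d1 58 5f 41 36 36 ∥ 7d c4 ae 4c.
Inner hash: sum = 35+209+88+95+65+54+54+125+196+174+76 = 1171; mod 256 = 147 → 93.
Outer input = (K'⊕opad) ∥ inner = 49 bb 32 35 2b 5c 5c ∥ 93.
Outer hash (tag): sum = 73+187+50+53+43+92+92+147 = 737; mod 256 = 225 → e1.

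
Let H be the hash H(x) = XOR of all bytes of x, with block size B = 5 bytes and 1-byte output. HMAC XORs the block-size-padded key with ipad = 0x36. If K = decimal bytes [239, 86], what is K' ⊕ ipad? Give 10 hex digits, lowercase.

Key decimal bytes [239, 86] = ef 56 is 2 bytes ≤ B = 5; zero-pad to 5 bytes: K' = ef 56 00 00 00.
XOR each byte with 0x36: ef⊕36=d9, 56⊕36=60, 00⊕36=36, 00⊕36=36, 00⊕36=36.

d960363636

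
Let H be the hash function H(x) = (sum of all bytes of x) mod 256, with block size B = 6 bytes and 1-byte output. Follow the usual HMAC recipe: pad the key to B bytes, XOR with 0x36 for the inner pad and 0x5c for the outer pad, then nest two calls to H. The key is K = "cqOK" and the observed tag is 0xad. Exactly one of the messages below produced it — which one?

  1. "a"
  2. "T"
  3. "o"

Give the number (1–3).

Key "cqOK" = 63 71 4f 4b is 4 bytes ≤ B = 6; zero-pad to 6 bytes: K' = 63 71 4f 4b 00 00.
K' ⊕ ipad = 55 47 79 7d 36 36; K' ⊕ opad = 3f 2d 13 17 5c 5c.
m1: inner = H(55 47 79 7d 36 36 61) = 5f; tag = H(3f 2d 13 17 5c 5c 5f) = ad ← matches
m2: inner = H(55 47 79 7d 36 36 54) = 52; tag = H(3f 2d 13 17 5c 5c 52) = a0
m3: inner = H(55 47 79 7d 36 36 6f) = 6d; tag = H(3f 2d 13 17 5c 5c 6d) = bb

1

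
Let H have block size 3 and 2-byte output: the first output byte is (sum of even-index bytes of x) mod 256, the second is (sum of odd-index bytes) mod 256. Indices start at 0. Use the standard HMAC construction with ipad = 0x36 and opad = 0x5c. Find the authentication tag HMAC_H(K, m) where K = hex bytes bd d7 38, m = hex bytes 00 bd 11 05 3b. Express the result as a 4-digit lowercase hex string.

Key hex bytes bd d7 38 is exactly B = 3 bytes: K' = bd d7 38.
K' ⊕ ipad = 8b e1 0e.  K' ⊕ opad = e1 8b 64.
Inner input = (K'⊕ipad) ∥ m = 8b e1 0e ∥ 00 bd 11 05 3b.
Inner hash: even-index sum = 347 mod 256 = 91; odd-index sum = 301 mod 256 = 45 → 5b 2d.
Outer input = (K'⊕opad) ∥ inner = e1 8b 64 ∥ 5b 2d.
Outer hash (tag): even-index sum = 370 mod 256 = 114; odd-index sum = 230 mod 256 = 230 → 72 e6.

72e6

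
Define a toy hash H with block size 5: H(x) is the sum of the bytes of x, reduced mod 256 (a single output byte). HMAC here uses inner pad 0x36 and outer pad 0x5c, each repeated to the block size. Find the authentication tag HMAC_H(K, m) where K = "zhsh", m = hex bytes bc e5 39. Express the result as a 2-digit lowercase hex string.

Key "zhsh" = 7a 68 73 68 is 4 bytes ≤ B = 5; zero-pad to 5 bytes: K' = 7a 68 73 68 00.
K' ⊕ ipad = 4c 5e 45 5e 36.  K' ⊕ opad = 26 34 2f 34 5c.
Inner input = (K'⊕ipad) ∥ m = 4c 5e 45 5e 36 ∥ bc e5 39.
Inner hash: sum = 76+94+69+94+54+188+229+57 = 861; mod 256 = 93 → 5d.
Outer input = (K'⊕opad) ∥ inner = 26 34 2f 34 5c ∥ 5d.
Outer hash (tag): sum = 38+52+47+52+92+93 = 374; mod 256 = 118 → 76.

76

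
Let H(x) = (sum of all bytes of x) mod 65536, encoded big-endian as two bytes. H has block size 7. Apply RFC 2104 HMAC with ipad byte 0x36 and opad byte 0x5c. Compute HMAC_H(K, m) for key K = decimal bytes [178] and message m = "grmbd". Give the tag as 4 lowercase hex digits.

Key decimal bytes [178] = b2 is 1 byte ≤ B = 7; zero-pad to 7 bytes: K' = b2 00 00 00 00 00 00.
K' ⊕ ipad = 84 36 36 36 36 36 36.  K' ⊕ opad = ee 5c 5c 5c 5c 5c 5c.
Inner input = (K'⊕ipad) ∥ m = 84 36 36 36 36 36 36 ∥ 67 72 6d 62 64.
Inner hash: sum = 132+54+54+54+54+54+54+103+114+109+98+100 = 980 → 03 d4.
Outer input = (K'⊕opad) ∥ inner = ee 5c 5c 5c 5c 5c 5c ∥ 03 d4.
Outer hash (tag): sum = 238+92+92+92+92+92+92+3+212 = 1005 → 03 ed.

03ed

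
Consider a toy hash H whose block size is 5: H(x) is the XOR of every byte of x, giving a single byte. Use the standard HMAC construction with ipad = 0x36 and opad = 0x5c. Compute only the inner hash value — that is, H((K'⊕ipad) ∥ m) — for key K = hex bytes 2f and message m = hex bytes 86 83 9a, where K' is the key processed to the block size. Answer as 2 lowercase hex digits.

Key hex bytes 2f is 1 byte ≤ B = 5; zero-pad to 5 bytes: K' = 2f 00 00 00 00.
K' ⊕ ipad = 19 36 36 36 36.
Inner input = 19 36 36 36 36 ∥ 86 83 9a.
Inner hash: XOR 19⊕36⊕36⊕36⊕36⊕86⊕83⊕9a = 86.

86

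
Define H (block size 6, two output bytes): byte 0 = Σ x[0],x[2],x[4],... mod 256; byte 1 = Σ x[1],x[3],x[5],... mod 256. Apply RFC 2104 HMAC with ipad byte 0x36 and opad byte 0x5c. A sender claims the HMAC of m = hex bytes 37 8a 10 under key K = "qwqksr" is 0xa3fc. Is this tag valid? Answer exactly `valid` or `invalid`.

valid

Key "qwqksr" = 71 77 71 6b 73 72 is exactly B = 6 bytes: K' = 71 77 71 6b 73 72.
K' ⊕ ipad = 47 41 47 5d 45 44; K' ⊕ opad = 2d 2b 2d 37 2f 2e.
Inner hash: even-index sum = 282 mod 256 = 26; odd-index sum = 364 mod 256 = 108 → 1a 6c.
Outer hash (recomputed tag): even-index sum = 163 mod 256 = 163; odd-index sum = 252 mod 256 = 252 → a3 fc.
Recomputed tag = a3fc; claimed = a3fc → match.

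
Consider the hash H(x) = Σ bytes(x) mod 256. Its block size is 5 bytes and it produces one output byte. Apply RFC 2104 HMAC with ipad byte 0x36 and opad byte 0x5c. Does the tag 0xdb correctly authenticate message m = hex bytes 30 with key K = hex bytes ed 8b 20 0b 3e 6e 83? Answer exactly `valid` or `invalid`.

invalid

Key hex bytes ed 8b 20 0b 3e 6e 83 is 7 bytes > B = 5, so hash it first: H(key) = d2, then zero-pad to 5 bytes: K' = d2 00 00 00 00.
K' ⊕ ipad = e4 36 36 36 36; K' ⊕ opad = 8e 5c 5c 5c 5c.
Inner hash: sum = 228+54+54+54+54+48 = 492; mod 256 = 236 → ec.
Outer hash (recomputed tag): sum = 142+92+92+92+92+236 = 746; mod 256 = 234 → ea.
Recomputed tag = ea; claimed = db → mismatch.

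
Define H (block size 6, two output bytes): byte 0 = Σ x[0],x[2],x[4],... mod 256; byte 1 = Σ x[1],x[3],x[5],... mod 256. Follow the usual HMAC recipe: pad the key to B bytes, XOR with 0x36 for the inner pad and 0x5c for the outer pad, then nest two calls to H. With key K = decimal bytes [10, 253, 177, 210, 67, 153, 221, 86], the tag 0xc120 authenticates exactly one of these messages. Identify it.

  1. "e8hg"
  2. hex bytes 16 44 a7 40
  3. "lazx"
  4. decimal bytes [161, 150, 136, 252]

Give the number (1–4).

Key decimal bytes [10, 253, 177, 210, 67, 153, 221, 86] = 0a fd b1 d2 43 99 dd 56 is 8 bytes > B = 6, so hash it first: H(key) = db be, then zero-pad to 6 bytes: K' = db be 00 00 00 00.
K' ⊕ ipad = ed 88 36 36 36 36; K' ⊕ opad = 87 e2 5c 5c 5c 5c.
m1: inner = H(ed 88 36 36 36 36 65 38 68 67) = 26 93; tag = H(87 e2 5c 5c 5c 5c 26 93) = 652d
m2: inner = H(ed 88 36 36 36 36 16 44 a7 40) = 16 78; tag = H(87 e2 5c 5c 5c 5c 16 78) = 5512
m3: inner = H(ed 88 36 36 36 36 6c 61 7a 78) = 3f cd; tag = H(87 e2 5c 5c 5c 5c 3f cd) = 7e67
m4: inner = H(ed 88 36 36 36 36 a1 96 88 fc) = 82 86; tag = H(87 e2 5c 5c 5c 5c 82 86) = c120 ← matches

4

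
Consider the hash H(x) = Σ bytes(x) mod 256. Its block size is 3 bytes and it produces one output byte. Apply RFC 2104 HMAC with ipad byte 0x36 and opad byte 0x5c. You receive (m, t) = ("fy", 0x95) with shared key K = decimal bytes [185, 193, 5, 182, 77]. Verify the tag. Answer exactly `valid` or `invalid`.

Key decimal bytes [185, 193, 5, 182, 77] = b9 c1 05 b6 4d is 5 bytes > B = 3, so hash it first: H(key) = 82, then zero-pad to 3 bytes: K' = 82 00 00.
K' ⊕ ipad = b4 36 36; K' ⊕ opad = de 5c 5c.
Inner hash: sum = 180+54+54+102+121 = 511; mod 256 = 255 → ff.
Outer hash (recomputed tag): sum = 222+92+92+255 = 661; mod 256 = 149 → 95.
Recomputed tag = 95; claimed = 95 → match.

valid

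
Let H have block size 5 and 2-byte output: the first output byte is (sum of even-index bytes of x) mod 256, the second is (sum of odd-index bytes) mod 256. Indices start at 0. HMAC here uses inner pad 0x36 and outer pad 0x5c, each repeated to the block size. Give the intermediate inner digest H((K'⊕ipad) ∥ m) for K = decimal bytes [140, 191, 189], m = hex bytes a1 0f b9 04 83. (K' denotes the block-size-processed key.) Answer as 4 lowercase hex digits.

8e9c

Key decimal bytes [140, 191, 189] = 8c bf bd is 3 bytes ≤ B = 5; zero-pad to 5 bytes: K' = 8c bf bd 00 00.
K' ⊕ ipad = ba 89 8b 36 36.
Inner input = ba 89 8b 36 36 ∥ a1 0f b9 04 83.
Inner hash: even-index sum = 398 mod 256 = 142; odd-index sum = 668 mod 256 = 156 → 8e 9c.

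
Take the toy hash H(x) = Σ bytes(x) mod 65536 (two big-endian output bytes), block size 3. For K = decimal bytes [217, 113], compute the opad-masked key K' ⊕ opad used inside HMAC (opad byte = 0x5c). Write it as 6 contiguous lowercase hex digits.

852d5c

Key decimal bytes [217, 113] = d9 71 is 2 bytes ≤ B = 3; zero-pad to 3 bytes: K' = d9 71 00.
XOR each byte with 0x5c: d9⊕5c=85, 71⊕5c=2d, 00⊕5c=5c.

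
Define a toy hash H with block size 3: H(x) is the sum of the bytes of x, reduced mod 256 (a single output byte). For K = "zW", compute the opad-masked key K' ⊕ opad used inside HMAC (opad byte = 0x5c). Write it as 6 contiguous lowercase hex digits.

Key "zW" = 7a 57 is 2 bytes ≤ B = 3; zero-pad to 3 bytes: K' = 7a 57 00.
XOR each byte with 0x5c: 7a⊕5c=26, 57⊕5c=0b, 00⊕5c=5c.

260b5c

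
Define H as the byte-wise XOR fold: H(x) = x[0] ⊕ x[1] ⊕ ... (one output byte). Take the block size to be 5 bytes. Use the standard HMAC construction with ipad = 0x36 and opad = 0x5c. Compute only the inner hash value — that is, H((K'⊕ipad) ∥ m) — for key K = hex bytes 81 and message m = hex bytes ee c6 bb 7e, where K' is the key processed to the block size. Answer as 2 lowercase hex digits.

Key hex bytes 81 is 1 byte ≤ B = 5; zero-pad to 5 bytes: K' = 81 00 00 00 00.
K' ⊕ ipad = b7 36 36 36 36.
Inner input = b7 36 36 36 36 ∥ ee c6 bb 7e.
Inner hash: XOR b7⊕36⊕36⊕36⊕36⊕ee⊕c6⊕bb⊕7e = 5a.

5a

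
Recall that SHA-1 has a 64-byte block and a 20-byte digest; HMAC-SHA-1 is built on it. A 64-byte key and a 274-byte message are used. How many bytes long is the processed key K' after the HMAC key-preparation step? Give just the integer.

Key is 64 ≤ 64 bytes, zero-padded: |K'| = 64.

64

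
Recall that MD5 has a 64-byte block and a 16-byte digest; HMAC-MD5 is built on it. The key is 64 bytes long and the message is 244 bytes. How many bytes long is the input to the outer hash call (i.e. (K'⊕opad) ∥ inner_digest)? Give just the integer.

Key is 64 ≤ 64 bytes, zero-padded: |K'| = 64.
Outer input = (K'⊕opad) ∥ H(inner) → 64 + 16 = 80 bytes.

80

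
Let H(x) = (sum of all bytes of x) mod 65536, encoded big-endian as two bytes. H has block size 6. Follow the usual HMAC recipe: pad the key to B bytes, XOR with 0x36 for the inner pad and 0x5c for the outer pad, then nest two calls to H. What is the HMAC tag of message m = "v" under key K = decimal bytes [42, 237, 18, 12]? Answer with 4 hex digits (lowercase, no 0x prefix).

Key decimal bytes [42, 237, 18, 12] = 2a ed 12 0c is 4 bytes ≤ B = 6; zero-pad to 6 bytes: K' = 2a ed 12 0c 00 00.
K' ⊕ ipad = 1c db 24 3a 36 36.  K' ⊕ opad = 76 b1 4e 50 5c 5c.
Inner input = (K'⊕ipad) ∥ m = 1c db 24 3a 36 36 ∥ 76.
Inner hash: sum = 28+219+36+58+54+54+118 = 567 → 02 37.
Outer input = (K'⊕opad) ∥ inner = 76 b1 4e 50 5c 5c ∥ 02 37.
Outer hash (tag): sum = 118+177+78+80+92+92+2+55 = 694 → 02 b6.

02b6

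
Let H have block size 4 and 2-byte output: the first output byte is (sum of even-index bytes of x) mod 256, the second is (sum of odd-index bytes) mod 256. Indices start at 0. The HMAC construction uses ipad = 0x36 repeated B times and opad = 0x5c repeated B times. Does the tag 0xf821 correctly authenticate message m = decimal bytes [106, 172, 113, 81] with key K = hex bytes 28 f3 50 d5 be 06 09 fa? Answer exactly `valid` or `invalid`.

Key hex bytes 28 f3 50 d5 be 06 09 fa is 8 bytes > B = 4, so hash it first: H(key) = 3f c8, then zero-pad to 4 bytes: K' = 3f c8 00 00.
K' ⊕ ipad = 09 fe 36 36; K' ⊕ opad = 63 94 5c 5c.
Inner hash: even-index sum = 282 mod 256 = 26; odd-index sum = 561 mod 256 = 49 → 1a 31.
Outer hash (recomputed tag): even-index sum = 217 mod 256 = 217; odd-index sum = 289 mod 256 = 33 → d9 21.
Recomputed tag = d921; claimed = f821 → mismatch.

invalid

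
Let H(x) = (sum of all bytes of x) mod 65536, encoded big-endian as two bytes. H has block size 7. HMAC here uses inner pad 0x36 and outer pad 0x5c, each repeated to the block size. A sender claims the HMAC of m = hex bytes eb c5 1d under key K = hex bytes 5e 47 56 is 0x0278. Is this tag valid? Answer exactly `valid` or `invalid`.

Key hex bytes 5e 47 56 is 3 bytes ≤ B = 7; zero-pad to 7 bytes: K' = 5e 47 56 00 00 00 00.
K' ⊕ ipad = 68 71 60 36 36 36 36; K' ⊕ opad = 02 1b 0a 5c 5c 5c 5c.
Inner hash: sum = 104+113+96+54+54+54+54+235+197+29 = 990 → 03 de.
Outer hash (recomputed tag): sum = 2+27+10+92+92+92+92+3+222 = 632 → 02 78.
Recomputed tag = 0278; claimed = 0278 → match.

valid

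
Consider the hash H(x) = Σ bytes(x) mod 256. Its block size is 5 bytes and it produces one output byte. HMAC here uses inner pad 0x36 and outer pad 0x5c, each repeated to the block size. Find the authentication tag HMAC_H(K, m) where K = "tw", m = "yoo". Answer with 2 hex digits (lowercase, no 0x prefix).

e3

Key "tw" = 74 77 is 2 bytes ≤ B = 5; zero-pad to 5 bytes: K' = 74 77 00 00 00.
K' ⊕ ipad = 42 41 36 36 36.  K' ⊕ opad = 28 2b 5c 5c 5c.
Inner input = (K'⊕ipad) ∥ m = 42 41 36 36 36 ∥ 79 6f 6f.
Inner hash: sum = 66+65+54+54+54+121+111+111 = 636; mod 256 = 124 → 7c.
Outer input = (K'⊕opad) ∥ inner = 28 2b 5c 5c 5c ∥ 7c.
Outer hash (tag): sum = 40+43+92+92+92+124 = 483; mod 256 = 227 → e3.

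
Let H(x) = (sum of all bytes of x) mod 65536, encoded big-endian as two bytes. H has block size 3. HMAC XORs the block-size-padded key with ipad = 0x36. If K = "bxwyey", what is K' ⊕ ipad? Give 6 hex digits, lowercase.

349e36

Key "bxwyey" = 62 78 77 79 65 79 is 6 bytes > B = 3, so hash it first: H(key) = 02 a8, then zero-pad to 3 bytes: K' = 02 a8 00.
XOR each byte with 0x36: 02⊕36=34, a8⊕36=9e, 00⊕36=36.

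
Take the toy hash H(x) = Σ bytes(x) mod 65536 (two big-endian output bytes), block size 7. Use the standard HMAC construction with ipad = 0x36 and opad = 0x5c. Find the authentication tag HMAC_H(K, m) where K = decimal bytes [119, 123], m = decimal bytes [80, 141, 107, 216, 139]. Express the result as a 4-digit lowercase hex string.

Key decimal bytes [119, 123] = 77 7b is 2 bytes ≤ B = 7; zero-pad to 7 bytes: K' = 77 7b 00 00 00 00 00.
K' ⊕ ipad = 41 4d 36 36 36 36 36.  K' ⊕ opad = 2b 27 5c 5c 5c 5c 5c.
Inner input = (K'⊕ipad) ∥ m = 41 4d 36 36 36 36 36 ∥ 50 8d 6b d8 8b.
Inner hash: sum = 65+77+54+54+54+54+54+80+141+107+216+139 = 1095 → 04 47.
Outer input = (K'⊕opad) ∥ inner = 2b 27 5c 5c 5c 5c 5c ∥ 04 47.
Outer hash (tag): sum = 43+39+92+92+92+92+92+4+71 = 617 → 02 69.

0269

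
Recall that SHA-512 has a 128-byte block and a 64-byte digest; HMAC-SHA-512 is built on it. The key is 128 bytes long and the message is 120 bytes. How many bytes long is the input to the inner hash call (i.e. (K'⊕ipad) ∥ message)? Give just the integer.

Key is 128 ≤ 128 bytes, zero-padded: |K'| = 128.
Inner input = (K'⊕ipad) ∥ m → 128 + 120 = 248 bytes.

248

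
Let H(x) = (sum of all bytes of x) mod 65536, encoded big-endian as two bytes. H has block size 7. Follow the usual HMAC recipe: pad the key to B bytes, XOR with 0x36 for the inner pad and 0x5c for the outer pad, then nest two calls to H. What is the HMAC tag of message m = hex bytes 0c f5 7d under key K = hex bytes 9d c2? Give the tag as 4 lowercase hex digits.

035a

Key hex bytes 9d c2 is 2 bytes ≤ B = 7; zero-pad to 7 bytes: K' = 9d c2 00 00 00 00 00.
K' ⊕ ipad = ab f4 36 36 36 36 36.  K' ⊕ opad = c1 9e 5c 5c 5c 5c 5c.
Inner input = (K'⊕ipad) ∥ m = ab f4 36 36 36 36 36 ∥ 0c f5 7d.
Inner hash: sum = 171+244+54+54+54+54+54+12+245+125 = 1067 → 04 2b.
Outer input = (K'⊕opad) ∥ inner = c1 9e 5c 5c 5c 5c 5c ∥ 04 2b.
Outer hash (tag): sum = 193+158+92+92+92+92+92+4+43 = 858 → 03 5a.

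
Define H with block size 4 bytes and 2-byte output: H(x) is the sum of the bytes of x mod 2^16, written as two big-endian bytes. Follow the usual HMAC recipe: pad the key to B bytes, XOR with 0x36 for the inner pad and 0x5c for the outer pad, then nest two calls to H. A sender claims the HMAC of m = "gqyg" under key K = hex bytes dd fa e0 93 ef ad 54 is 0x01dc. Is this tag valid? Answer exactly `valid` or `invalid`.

Key hex bytes dd fa e0 93 ef ad 54 is 7 bytes > B = 4, so hash it first: H(key) = 05 3a, then zero-pad to 4 bytes: K' = 05 3a 00 00.
K' ⊕ ipad = 33 0c 36 36; K' ⊕ opad = 59 66 5c 5c.
Inner hash: sum = 51+12+54+54+103+113+121+103 = 611 → 02 63.
Outer hash (recomputed tag): sum = 89+102+92+92+2+99 = 476 → 01 dc.
Recomputed tag = 01dc; claimed = 01dc → match.

valid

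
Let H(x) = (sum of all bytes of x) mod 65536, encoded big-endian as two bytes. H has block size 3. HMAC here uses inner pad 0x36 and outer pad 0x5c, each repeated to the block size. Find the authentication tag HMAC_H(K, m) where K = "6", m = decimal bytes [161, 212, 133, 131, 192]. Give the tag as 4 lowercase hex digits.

Key "6" = 36 is 1 byte ≤ B = 3; zero-pad to 3 bytes: K' = 36 00 00.
K' ⊕ ipad = 00 36 36.  K' ⊕ opad = 6a 5c 5c.
Inner input = (K'⊕ipad) ∥ m = 00 36 36 ∥ a1 d4 85 83 c0.
Inner hash: sum = 0+54+54+161+212+133+131+192 = 937 → 03 a9.
Outer input = (K'⊕opad) ∥ inner = 6a 5c 5c ∥ 03 a9.
Outer hash (tag): sum = 106+92+92+3+169 = 462 → 01 ce.

01ce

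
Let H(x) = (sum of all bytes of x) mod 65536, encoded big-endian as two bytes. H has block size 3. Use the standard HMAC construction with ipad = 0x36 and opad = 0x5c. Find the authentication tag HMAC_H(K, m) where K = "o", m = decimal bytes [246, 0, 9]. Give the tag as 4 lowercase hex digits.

01b0

Key "o" = 6f is 1 byte ≤ B = 3; zero-pad to 3 bytes: K' = 6f 00 00.
K' ⊕ ipad = 59 36 36.  K' ⊕ opad = 33 5c 5c.
Inner input = (K'⊕ipad) ∥ m = 59 36 36 ∥ f6 00 09.
Inner hash: sum = 89+54+54+246+0+9 = 452 → 01 c4.
Outer input = (K'⊕opad) ∥ inner = 33 5c 5c ∥ 01 c4.
Outer hash (tag): sum = 51+92+92+1+196 = 432 → 01 b0.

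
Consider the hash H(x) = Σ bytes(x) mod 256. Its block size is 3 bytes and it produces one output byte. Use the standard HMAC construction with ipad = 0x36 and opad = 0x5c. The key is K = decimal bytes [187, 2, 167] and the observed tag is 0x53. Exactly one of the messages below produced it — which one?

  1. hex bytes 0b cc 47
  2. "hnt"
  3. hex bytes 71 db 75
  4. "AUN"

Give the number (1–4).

3

Key decimal bytes [187, 2, 167] = bb 02 a7 is exactly B = 3 bytes: K' = bb 02 a7.
K' ⊕ ipad = 8d 34 91; K' ⊕ opad = e7 5e fb.
m1: inner = H(8d 34 91 0b cc 47) = 70; tag = H(e7 5e fb 70) = b0
m2: inner = H(8d 34 91 68 6e 74) = 9c; tag = H(e7 5e fb 9c) = dc
m3: inner = H(8d 34 91 71 db 75) = 13; tag = H(e7 5e fb 13) = 53 ← matches
m4: inner = H(8d 34 91 41 55 4e) = 36; tag = H(e7 5e fb 36) = 76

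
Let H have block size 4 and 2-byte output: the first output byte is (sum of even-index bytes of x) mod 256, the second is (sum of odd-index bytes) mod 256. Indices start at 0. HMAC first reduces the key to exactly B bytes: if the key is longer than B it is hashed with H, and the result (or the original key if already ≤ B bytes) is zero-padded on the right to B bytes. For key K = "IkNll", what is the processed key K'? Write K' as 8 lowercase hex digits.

|K| = 5 > B = 4, so first hash the key.
H(K): even-index sum = 259 mod 256 = 3; odd-index sum = 215 mod 256 = 215 → 03 d7.
Zero-pad H(K) = 03 d7 to 4 bytes: K' = 03 d7 00 00.

03d70000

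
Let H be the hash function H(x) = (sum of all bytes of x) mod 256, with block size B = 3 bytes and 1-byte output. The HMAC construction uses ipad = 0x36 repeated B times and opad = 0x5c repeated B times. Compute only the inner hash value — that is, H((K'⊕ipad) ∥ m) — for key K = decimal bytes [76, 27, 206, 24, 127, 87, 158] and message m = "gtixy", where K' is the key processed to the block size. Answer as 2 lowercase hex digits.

98

Key decimal bytes [76, 27, 206, 24, 127, 87, 158] = 4c 1b ce 18 7f 57 9e is 7 bytes > B = 3, so hash it first: H(key) = c1, then zero-pad to 3 bytes: K' = c1 00 00.
K' ⊕ ipad = f7 36 36.
Inner input = f7 36 36 ∥ 67 74 69 78 79.
Inner hash: sum = 247+54+54+103+116+105+120+121 = 920; mod 256 = 152 → 98.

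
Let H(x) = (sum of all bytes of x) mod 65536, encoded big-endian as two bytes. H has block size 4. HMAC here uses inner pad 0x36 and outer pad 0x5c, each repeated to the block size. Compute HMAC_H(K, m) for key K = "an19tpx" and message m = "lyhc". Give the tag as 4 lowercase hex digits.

Key "an19tpx" = 61 6e 31 39 74 70 78 is 7 bytes > B = 4, so hash it first: H(key) = 02 95, then zero-pad to 4 bytes: K' = 02 95 00 00.
K' ⊕ ipad = 34 a3 36 36.  K' ⊕ opad = 5e c9 5c 5c.
Inner input = (K'⊕ipad) ∥ m = 34 a3 36 36 ∥ 6c 79 68 63.
Inner hash: sum = 52+163+54+54+108+121+104+99 = 755 → 02 f3.
Outer input = (K'⊕opad) ∥ inner = 5e c9 5c 5c ∥ 02 f3.
Outer hash (tag): sum = 94+201+92+92+2+243 = 724 → 02 d4.

02d4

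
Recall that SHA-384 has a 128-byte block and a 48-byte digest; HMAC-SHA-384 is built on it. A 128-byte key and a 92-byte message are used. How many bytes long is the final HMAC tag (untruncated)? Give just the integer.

48

The tag is one SHA-384 digest: 48 bytes.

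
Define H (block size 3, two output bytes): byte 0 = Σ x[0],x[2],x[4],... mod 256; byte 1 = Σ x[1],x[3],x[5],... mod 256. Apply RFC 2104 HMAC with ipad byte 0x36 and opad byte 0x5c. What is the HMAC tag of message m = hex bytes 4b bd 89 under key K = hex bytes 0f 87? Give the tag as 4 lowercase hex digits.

3407

Key hex bytes 0f 87 is 2 bytes ≤ B = 3; zero-pad to 3 bytes: K' = 0f 87 00.
K' ⊕ ipad = 39 b1 36.  K' ⊕ opad = 53 db 5c.
Inner input = (K'⊕ipad) ∥ m = 39 b1 36 ∥ 4b bd 89.
Inner hash: even-index sum = 300 mod 256 = 44; odd-index sum = 389 mod 256 = 133 → 2c 85.
Outer input = (K'⊕opad) ∥ inner = 53 db 5c ∥ 2c 85.
Outer hash (tag): even-index sum = 308 mod 256 = 52; odd-index sum = 263 mod 256 = 7 → 34 07.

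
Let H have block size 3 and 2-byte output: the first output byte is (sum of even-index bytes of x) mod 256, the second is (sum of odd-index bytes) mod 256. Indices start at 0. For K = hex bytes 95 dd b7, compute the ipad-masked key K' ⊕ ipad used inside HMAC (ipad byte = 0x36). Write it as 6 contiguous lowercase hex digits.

Key hex bytes 95 dd b7 is exactly B = 3 bytes: K' = 95 dd b7.
XOR each byte with 0x36: 95⊕36=a3, dd⊕36=eb, b7⊕36=81.

a3eb81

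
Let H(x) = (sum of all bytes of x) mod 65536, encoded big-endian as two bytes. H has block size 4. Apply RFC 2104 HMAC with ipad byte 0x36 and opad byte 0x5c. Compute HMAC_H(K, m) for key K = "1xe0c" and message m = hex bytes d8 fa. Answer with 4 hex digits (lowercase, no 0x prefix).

Key "1xe0c" = 31 78 65 30 63 is 5 bytes > B = 4, so hash it first: H(key) = 01 a1, then zero-pad to 4 bytes: K' = 01 a1 00 00.
K' ⊕ ipad = 37 97 36 36.  K' ⊕ opad = 5d fd 5c 5c.
Inner input = (K'⊕ipad) ∥ m = 37 97 36 36 ∥ d8 fa.
Inner hash: sum = 55+151+54+54+216+250 = 780 → 03 0c.
Outer input = (K'⊕opad) ∥ inner = 5d fd 5c 5c ∥ 03 0c.
Outer hash (tag): sum = 93+253+92+92+3+12 = 545 → 02 21.

0221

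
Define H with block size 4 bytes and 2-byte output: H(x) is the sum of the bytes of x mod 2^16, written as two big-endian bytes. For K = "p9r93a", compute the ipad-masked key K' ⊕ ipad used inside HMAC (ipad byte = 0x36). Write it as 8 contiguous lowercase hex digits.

Key "p9r93a" = 70 39 72 39 33 61 is 6 bytes > B = 4, so hash it first: H(key) = 01 e8, then zero-pad to 4 bytes: K' = 01 e8 00 00.
XOR each byte with 0x36: 01⊕36=37, e8⊕36=de, 00⊕36=36, 00⊕36=36.

37de3636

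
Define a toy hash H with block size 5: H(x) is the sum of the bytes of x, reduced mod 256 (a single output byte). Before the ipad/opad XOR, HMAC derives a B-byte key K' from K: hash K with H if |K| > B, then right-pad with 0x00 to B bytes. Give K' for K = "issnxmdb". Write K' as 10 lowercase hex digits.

|K| = 8 > B = 5, so first hash the key.
H(K): sum = 105+115+115+110+120+109+100+98 = 872; mod 256 = 104 → 68.
Zero-pad H(K) = 68 to 5 bytes: K' = 68 00 00 00 00.

6800000000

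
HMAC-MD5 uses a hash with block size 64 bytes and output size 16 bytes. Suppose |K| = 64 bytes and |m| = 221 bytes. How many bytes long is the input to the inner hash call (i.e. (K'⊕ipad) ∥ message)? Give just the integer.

Key is 64 ≤ 64 bytes, zero-padded: |K'| = 64.
Inner input = (K'⊕ipad) ∥ m → 64 + 221 = 285 bytes.

285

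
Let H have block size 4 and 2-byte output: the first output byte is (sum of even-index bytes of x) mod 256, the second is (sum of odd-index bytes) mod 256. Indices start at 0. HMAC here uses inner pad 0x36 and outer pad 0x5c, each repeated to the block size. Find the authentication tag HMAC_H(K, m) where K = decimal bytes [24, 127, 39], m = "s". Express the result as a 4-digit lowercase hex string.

Key decimal bytes [24, 127, 39] = 18 7f 27 is 3 bytes ≤ B = 4; zero-pad to 4 bytes: K' = 18 7f 27 00.
K' ⊕ ipad = 2e 49 11 36.  K' ⊕ opad = 44 23 7b 5c.
Inner input = (K'⊕ipad) ∥ m = 2e 49 11 36 ∥ 73.
Inner hash: even-index sum = 178 mod 256 = 178; odd-index sum = 127 mod 256 = 127 → b2 7f.
Outer input = (K'⊕opad) ∥ inner = 44 23 7b 5c ∥ b2 7f.
Outer hash (tag): even-index sum = 369 mod 256 = 113; odd-index sum = 254 mod 256 = 254 → 71 fe.

71fe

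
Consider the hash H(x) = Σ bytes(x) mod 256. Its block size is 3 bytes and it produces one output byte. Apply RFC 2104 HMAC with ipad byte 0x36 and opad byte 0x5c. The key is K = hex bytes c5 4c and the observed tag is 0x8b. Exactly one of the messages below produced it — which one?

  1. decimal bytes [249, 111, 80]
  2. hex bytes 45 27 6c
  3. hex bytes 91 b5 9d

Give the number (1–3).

3

Key hex bytes c5 4c is 2 bytes ≤ B = 3; zero-pad to 3 bytes: K' = c5 4c 00.
K' ⊕ ipad = f3 7a 36; K' ⊕ opad = 99 10 5c.
m1: inner = H(f3 7a 36 f9 6f 50) = 5b; tag = H(99 10 5c 5b) = 60
m2: inner = H(f3 7a 36 45 27 6c) = 7b; tag = H(99 10 5c 7b) = 80
m3: inner = H(f3 7a 36 91 b5 9d) = 86; tag = H(99 10 5c 86) = 8b ← matches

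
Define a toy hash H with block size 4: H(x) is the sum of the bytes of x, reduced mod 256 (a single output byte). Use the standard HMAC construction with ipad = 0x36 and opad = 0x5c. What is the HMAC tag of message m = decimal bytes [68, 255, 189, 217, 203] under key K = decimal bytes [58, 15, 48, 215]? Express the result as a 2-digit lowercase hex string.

80

Key decimal bytes [58, 15, 48, 215] = 3a 0f 30 d7 is exactly B = 4 bytes: K' = 3a 0f 30 d7.
K' ⊕ ipad = 0c 39 06 e1.  K' ⊕ opad = 66 53 6c 8b.
Inner input = (K'⊕ipad) ∥ m = 0c 39 06 e1 ∥ 44 ff bd d9 cb.
Inner hash: sum = 12+57+6+225+68+255+189+217+203 = 1232; mod 256 = 208 → d0.
Outer input = (K'⊕opad) ∥ inner = 66 53 6c 8b ∥ d0.
Outer hash (tag): sum = 102+83+108+139+208 = 640; mod 256 = 128 → 80.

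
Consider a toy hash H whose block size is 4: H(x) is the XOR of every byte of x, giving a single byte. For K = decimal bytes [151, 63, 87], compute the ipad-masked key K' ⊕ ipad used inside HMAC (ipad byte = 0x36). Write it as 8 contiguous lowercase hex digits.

a1096136

Key decimal bytes [151, 63, 87] = 97 3f 57 is 3 bytes ≤ B = 4; zero-pad to 4 bytes: K' = 97 3f 57 00.
XOR each byte with 0x36: 97⊕36=a1, 3f⊕36=09, 57⊕36=61, 00⊕36=36.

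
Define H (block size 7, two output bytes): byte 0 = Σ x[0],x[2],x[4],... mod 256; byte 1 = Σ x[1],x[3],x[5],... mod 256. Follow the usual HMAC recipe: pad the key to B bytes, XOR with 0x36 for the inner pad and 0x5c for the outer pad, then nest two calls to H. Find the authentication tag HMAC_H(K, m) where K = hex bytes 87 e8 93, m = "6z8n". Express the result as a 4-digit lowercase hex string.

1a16

Key hex bytes 87 e8 93 is 3 bytes ≤ B = 7; zero-pad to 7 bytes: K' = 87 e8 93 00 00 00 00.
K' ⊕ ipad = b1 de a5 36 36 36 36.  K' ⊕ opad = db b4 cf 5c 5c 5c 5c.
Inner input = (K'⊕ipad) ∥ m = b1 de a5 36 36 36 36 ∥ 36 7a 38 6e.
Inner hash: even-index sum = 682 mod 256 = 170; odd-index sum = 440 mod 256 = 184 → aa b8.
Outer input = (K'⊕opad) ∥ inner = db b4 cf 5c 5c 5c 5c ∥ aa b8.
Outer hash (tag): even-index sum = 794 mod 256 = 26; odd-index sum = 534 mod 256 = 22 → 1a 16.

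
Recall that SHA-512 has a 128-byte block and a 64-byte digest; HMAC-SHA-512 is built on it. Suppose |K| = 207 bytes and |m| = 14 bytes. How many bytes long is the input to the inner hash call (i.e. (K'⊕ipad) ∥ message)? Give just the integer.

Key is 207 > 128 bytes, so it is hashed to 64 bytes then zero-padded to 128: |K'| = 128.
Inner input = (K'⊕ipad) ∥ m → 128 + 14 = 142 bytes.

142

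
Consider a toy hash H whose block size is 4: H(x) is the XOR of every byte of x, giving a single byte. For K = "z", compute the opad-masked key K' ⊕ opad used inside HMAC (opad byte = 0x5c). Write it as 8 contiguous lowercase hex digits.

265c5c5c

Key "z" = 7a is 1 byte ≤ B = 4; zero-pad to 4 bytes: K' = 7a 00 00 00.
XOR each byte with 0x5c: 7a⊕5c=26, 00⊕5c=5c, 00⊕5c=5c, 00⊕5c=5c.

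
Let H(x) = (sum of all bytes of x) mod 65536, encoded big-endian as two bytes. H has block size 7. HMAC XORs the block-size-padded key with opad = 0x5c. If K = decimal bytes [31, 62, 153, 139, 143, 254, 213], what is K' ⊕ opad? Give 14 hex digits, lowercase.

4362c5d7d3a289

Key decimal bytes [31, 62, 153, 139, 143, 254, 213] = 1f 3e 99 8b 8f fe d5 is exactly B = 7 bytes: K' = 1f 3e 99 8b 8f fe d5.
XOR each byte with 0x5c: 1f⊕5c=43, 3e⊕5c=62, 99⊕5c=c5, 8b⊕5c=d7, 8f⊕5c=d3, fe⊕5c=a2, d5⊕5c=89.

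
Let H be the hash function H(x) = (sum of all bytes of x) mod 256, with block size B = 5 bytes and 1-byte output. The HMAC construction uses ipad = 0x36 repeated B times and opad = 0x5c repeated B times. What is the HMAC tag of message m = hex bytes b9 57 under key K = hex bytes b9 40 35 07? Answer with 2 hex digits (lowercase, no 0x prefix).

a0

Key hex bytes b9 40 35 07 is 4 bytes ≤ B = 5; zero-pad to 5 bytes: K' = b9 40 35 07 00.
K' ⊕ ipad = 8f 76 03 31 36.  K' ⊕ opad = e5 1c 69 5b 5c.
Inner input = (K'⊕ipad) ∥ m = 8f 76 03 31 36 ∥ b9 57.
Inner hash: sum = 143+118+3+49+54+185+87 = 639; mod 256 = 127 → 7f.
Outer input = (K'⊕opad) ∥ inner = e5 1c 69 5b 5c ∥ 7f.
Outer hash (tag): sum = 229+28+105+91+92+127 = 672; mod 256 = 160 → a0.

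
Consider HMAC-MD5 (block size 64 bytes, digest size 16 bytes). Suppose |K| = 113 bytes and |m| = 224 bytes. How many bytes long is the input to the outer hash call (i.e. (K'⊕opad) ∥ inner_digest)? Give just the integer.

Key is 113 > 64 bytes, so it is hashed to 16 bytes then zero-padded to 64: |K'| = 64.
Outer input = (K'⊕opad) ∥ H(inner) → 64 + 16 = 80 bytes.

80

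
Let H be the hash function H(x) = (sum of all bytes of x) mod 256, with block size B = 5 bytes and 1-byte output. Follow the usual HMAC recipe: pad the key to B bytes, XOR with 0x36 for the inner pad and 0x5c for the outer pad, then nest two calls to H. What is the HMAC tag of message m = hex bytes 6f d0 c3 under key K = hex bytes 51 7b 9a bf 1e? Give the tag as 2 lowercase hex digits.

32

Key hex bytes 51 7b 9a bf 1e is exactly B = 5 bytes: K' = 51 7b 9a bf 1e.
K' ⊕ ipad = 67 4d ac 89 28.  K' ⊕ opad = 0d 27 c6 e3 42.
Inner input = (K'⊕ipad) ∥ m = 67 4d ac 89 28 ∥ 6f d0 c3.
Inner hash: sum = 103+77+172+137+40+111+208+195 = 1043; mod 256 = 19 → 13.
Outer input = (K'⊕opad) ∥ inner = 0d 27 c6 e3 42 ∥ 13.
Outer hash (tag): sum = 13+39+198+227+66+19 = 562; mod 256 = 50 → 32.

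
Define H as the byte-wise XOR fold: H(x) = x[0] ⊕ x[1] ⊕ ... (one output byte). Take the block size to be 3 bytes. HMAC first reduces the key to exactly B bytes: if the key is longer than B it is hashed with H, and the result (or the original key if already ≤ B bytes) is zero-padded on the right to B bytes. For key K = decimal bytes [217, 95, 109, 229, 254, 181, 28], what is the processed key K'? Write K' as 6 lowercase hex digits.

590000

|K| = 7 > B = 3, so first hash the key.
H(K): XOR d9⊕5f⊕6d⊕e5⊕fe⊕b5⊕1c = 59.
Zero-pad H(K) = 59 to 3 bytes: K' = 59 00 00.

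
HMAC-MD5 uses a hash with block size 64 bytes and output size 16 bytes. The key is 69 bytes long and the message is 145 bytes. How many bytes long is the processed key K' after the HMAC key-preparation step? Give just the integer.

Key is 69 > 64 bytes, so it is hashed to 16 bytes then zero-padded to 64: |K'| = 64.

64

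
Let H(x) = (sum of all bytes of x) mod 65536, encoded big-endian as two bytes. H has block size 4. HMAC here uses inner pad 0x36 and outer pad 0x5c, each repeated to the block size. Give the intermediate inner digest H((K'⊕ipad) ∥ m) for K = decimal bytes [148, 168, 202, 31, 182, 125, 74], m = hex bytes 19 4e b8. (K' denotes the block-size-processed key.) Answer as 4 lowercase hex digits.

Key decimal bytes [148, 168, 202, 31, 182, 125, 74] = 94 a8 ca 1f b6 7d 4a is 7 bytes > B = 4, so hash it first: H(key) = 03 a2, then zero-pad to 4 bytes: K' = 03 a2 00 00.
K' ⊕ ipad = 35 94 36 36.
Inner input = 35 94 36 36 ∥ 19 4e b8.
Inner hash: sum = 53+148+54+54+25+78+184 = 596 → 02 54.

0254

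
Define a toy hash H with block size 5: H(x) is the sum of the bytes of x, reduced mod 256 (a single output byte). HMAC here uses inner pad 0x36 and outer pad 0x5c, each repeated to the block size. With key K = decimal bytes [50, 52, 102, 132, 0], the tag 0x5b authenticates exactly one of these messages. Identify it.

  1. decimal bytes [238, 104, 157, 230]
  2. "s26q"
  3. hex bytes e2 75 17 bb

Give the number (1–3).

Key decimal bytes [50, 52, 102, 132, 0] = 32 34 66 84 00 is exactly B = 5 bytes: K' = 32 34 66 84 00.
K' ⊕ ipad = 04 02 50 b2 36; K' ⊕ opad = 6e 68 3a d8 5c.
m1: inner = H(04 02 50 b2 36 ee 68 9d e6) = 17; tag = H(6e 68 3a d8 5c 17) = 5b ← matches
m2: inner = H(04 02 50 b2 36 73 32 36 71) = 8a; tag = H(6e 68 3a d8 5c 8a) = ce
m3: inner = H(04 02 50 b2 36 e2 75 17 bb) = 67; tag = H(6e 68 3a d8 5c 67) = ab

1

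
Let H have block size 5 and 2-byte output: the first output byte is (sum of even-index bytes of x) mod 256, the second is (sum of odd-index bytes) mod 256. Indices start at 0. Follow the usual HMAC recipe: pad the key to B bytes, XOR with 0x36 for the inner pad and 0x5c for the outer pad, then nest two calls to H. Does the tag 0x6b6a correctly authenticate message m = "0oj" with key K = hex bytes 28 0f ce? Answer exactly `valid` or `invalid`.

valid

Key hex bytes 28 0f ce is 3 bytes ≤ B = 5; zero-pad to 5 bytes: K' = 28 0f ce 00 00.
K' ⊕ ipad = 1e 39 f8 36 36; K' ⊕ opad = 74 53 92 5c 5c.
Inner hash: even-index sum = 443 mod 256 = 187; odd-index sum = 265 mod 256 = 9 → bb 09.
Outer hash (recomputed tag): even-index sum = 363 mod 256 = 107; odd-index sum = 362 mod 256 = 106 → 6b 6a.
Recomputed tag = 6b6a; claimed = 6b6a → match.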